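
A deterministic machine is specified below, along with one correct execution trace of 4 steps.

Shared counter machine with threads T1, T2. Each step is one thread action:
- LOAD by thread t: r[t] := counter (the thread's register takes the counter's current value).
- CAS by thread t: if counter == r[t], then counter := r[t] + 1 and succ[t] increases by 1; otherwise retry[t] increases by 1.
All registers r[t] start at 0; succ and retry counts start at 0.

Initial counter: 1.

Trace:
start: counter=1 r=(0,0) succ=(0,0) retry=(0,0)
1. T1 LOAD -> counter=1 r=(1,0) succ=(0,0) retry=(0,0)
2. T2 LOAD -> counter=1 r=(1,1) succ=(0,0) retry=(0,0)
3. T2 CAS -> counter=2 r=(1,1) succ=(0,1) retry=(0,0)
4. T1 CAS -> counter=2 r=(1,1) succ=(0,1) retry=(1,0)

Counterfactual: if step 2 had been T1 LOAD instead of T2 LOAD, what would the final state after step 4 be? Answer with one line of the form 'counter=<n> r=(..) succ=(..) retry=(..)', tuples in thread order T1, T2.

counter=2 r=(1,0) succ=(1,0) retry=(0,1)

(re-executing from step 2 with the substitution; state before step 2: counter=1 r=(1,0) succ=(0,0) retry=(0,0))
2. T1 LOAD -> counter=1 r=(1,0) succ=(0,0) retry=(0,0)
3. T2 CAS -> counter=1 r=(1,0) succ=(0,0) retry=(0,1)
4. T1 CAS -> counter=2 r=(1,0) succ=(1,0) retry=(0,1)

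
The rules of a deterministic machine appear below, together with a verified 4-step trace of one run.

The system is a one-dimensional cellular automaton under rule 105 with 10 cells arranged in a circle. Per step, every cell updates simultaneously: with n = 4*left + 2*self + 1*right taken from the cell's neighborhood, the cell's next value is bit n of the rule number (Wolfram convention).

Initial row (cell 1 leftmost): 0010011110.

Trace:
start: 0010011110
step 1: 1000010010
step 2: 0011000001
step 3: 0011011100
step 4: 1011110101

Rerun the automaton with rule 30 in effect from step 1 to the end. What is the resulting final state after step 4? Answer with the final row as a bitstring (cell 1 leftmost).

(re-executing steps 1..4 under rule 30; state before step 1: 0010011110)
step 1: 0111110001
step 2: 0100001011
step 3: 0110011010
step 4: 1101110011

1101110011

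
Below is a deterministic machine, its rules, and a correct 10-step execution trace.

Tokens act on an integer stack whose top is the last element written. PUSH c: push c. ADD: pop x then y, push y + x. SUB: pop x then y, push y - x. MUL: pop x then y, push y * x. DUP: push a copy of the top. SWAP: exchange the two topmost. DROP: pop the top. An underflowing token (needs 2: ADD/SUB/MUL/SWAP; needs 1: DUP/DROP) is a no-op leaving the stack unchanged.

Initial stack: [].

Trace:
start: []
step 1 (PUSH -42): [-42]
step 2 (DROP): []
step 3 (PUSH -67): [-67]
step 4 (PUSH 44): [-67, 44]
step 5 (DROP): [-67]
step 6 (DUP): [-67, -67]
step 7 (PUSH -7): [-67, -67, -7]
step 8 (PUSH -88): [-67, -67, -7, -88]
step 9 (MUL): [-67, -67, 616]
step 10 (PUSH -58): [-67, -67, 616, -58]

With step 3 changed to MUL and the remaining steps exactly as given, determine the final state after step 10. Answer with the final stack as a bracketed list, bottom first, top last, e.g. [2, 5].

[616, -58]

(re-executing from step 3 with the substitution; state before step 3: [])
step 3 (MUL): []
step 4 (PUSH 44): [44]
step 5 (DROP): []
step 6 (DUP): []
step 7 (PUSH -7): [-7]
step 8 (PUSH -88): [-7, -88]
step 9 (MUL): [616]
step 10 (PUSH -58): [616, -58]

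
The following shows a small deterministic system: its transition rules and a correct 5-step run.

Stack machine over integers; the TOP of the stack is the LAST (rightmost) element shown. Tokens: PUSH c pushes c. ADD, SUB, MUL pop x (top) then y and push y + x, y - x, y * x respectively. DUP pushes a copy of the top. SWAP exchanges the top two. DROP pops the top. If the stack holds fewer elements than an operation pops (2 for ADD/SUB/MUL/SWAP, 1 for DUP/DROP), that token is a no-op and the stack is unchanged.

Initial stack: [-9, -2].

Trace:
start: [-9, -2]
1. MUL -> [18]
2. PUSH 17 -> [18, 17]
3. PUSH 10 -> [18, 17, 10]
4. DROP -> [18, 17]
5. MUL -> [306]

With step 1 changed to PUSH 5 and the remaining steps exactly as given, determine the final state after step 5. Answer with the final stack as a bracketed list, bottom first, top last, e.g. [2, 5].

[-9, -2, 85]

(re-executing from step 1 with the substitution; state before step 1: [-9, -2])
1. PUSH 5 -> [-9, -2, 5]
2. PUSH 17 -> [-9, -2, 5, 17]
3. PUSH 10 -> [-9, -2, 5, 17, 10]
4. DROP -> [-9, -2, 5, 17]
5. MUL -> [-9, -2, 85]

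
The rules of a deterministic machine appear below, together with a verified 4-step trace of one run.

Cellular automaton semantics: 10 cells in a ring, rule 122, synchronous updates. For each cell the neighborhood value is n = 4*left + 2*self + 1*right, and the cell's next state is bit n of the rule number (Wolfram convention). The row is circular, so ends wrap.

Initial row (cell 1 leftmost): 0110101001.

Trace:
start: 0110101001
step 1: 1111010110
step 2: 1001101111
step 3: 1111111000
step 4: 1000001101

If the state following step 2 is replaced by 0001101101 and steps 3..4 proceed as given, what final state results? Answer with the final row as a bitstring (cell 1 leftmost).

0110000011

state after step 2 := 0001101101
step 3: 1011111110
step 4: 0110000011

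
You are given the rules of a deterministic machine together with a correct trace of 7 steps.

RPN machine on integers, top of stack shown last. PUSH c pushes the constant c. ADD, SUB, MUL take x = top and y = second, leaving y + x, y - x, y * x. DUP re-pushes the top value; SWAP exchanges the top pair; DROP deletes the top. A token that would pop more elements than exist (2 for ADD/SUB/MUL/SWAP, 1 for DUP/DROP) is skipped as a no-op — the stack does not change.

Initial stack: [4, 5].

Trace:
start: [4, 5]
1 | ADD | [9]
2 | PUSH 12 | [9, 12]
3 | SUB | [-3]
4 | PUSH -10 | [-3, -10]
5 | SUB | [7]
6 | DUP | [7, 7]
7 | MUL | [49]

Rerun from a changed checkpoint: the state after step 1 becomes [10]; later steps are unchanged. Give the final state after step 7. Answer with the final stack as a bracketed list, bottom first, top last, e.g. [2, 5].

[64]

state after step 1 := [10]
2 | PUSH 12 | [10, 12]
3 | SUB | [-2]
4 | PUSH -10 | [-2, -10]
5 | SUB | [8]
6 | DUP | [8, 8]
7 | MUL | [64]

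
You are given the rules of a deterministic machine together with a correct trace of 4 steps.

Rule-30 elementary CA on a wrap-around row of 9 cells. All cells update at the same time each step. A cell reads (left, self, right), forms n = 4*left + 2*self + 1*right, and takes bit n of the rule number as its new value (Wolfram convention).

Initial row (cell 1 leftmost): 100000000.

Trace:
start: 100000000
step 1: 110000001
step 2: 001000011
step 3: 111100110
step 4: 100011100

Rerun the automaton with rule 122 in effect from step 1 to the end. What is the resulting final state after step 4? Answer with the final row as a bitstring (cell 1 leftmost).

101011010

(re-executing steps 1..4 under rule 122; state before step 1: 100000000)
step 1: 010000001
step 2: 101000010
step 3: 010100101
step 4: 101011010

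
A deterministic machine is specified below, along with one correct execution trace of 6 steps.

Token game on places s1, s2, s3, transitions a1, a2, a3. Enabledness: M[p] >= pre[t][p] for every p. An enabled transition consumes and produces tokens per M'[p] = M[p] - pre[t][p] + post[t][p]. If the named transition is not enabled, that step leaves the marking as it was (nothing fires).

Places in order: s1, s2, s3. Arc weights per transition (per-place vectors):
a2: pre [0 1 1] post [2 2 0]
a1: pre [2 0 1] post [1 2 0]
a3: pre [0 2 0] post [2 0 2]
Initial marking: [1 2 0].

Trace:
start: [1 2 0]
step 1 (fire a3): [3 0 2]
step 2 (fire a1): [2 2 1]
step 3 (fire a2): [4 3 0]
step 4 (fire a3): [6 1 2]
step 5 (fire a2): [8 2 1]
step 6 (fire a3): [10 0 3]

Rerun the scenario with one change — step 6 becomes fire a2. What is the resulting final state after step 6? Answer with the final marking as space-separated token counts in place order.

10 3 0

(re-executing from step 6 with the substitution; state before step 6: [8 2 1])
step 6 (fire a2): [10 3 0]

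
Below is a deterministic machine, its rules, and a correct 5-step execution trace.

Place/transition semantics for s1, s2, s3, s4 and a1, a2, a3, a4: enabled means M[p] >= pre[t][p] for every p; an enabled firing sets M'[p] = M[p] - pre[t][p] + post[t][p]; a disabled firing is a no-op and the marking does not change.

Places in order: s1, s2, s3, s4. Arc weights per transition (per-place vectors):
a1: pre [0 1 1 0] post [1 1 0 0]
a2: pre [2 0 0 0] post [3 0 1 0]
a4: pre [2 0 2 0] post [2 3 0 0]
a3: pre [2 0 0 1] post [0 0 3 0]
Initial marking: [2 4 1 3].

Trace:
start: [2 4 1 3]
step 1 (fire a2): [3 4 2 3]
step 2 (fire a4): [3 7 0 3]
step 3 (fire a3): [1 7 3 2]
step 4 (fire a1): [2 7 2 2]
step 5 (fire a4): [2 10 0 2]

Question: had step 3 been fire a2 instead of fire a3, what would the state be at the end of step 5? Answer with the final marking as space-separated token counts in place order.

(re-executing from step 3 with the substitution; state before step 3: [3 7 0 3])
step 3 (fire a2): [4 7 1 3]
step 4 (fire a1): [5 7 0 3]
step 5 (fire a4): [5 7 0 3]

5 7 0 3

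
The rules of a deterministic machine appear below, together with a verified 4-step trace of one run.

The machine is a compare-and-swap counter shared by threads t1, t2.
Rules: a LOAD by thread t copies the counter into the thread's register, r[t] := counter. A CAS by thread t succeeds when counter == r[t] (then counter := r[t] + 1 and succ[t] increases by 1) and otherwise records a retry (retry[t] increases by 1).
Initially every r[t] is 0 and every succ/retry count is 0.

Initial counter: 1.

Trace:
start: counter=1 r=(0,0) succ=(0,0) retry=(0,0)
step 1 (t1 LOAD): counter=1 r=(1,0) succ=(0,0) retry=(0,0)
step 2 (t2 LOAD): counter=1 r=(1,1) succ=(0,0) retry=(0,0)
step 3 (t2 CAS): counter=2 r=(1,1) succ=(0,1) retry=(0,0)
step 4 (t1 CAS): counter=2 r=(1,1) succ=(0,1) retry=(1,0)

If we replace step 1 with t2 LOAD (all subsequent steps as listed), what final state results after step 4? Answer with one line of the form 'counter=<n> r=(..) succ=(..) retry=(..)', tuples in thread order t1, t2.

(re-executing from step 1 with the substitution; state before step 1: counter=1 r=(0,0) succ=(0,0) retry=(0,0))
step 1 (t2 LOAD): counter=1 r=(0,1) succ=(0,0) retry=(0,0)
step 2 (t2 LOAD): counter=1 r=(0,1) succ=(0,0) retry=(0,0)
step 3 (t2 CAS): counter=2 r=(0,1) succ=(0,1) retry=(0,0)
step 4 (t1 CAS): counter=2 r=(0,1) succ=(0,1) retry=(1,0)

counter=2 r=(0,1) succ=(0,1) retry=(1,0)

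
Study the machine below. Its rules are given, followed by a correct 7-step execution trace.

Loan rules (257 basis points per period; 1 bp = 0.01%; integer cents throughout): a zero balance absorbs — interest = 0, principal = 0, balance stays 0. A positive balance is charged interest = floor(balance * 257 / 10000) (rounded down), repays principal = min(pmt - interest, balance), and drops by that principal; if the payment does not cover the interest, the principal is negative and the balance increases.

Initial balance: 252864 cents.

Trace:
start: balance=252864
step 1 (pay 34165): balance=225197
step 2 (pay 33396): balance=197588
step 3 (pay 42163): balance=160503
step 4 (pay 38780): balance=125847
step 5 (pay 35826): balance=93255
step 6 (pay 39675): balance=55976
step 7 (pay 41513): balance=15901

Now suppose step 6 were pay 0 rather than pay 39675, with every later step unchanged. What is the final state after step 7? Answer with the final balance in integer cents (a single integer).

(re-executing from step 6 with the substitution; state before step 6: balance=93255)
step 6 (pay 0): balance=95651
step 7 (pay 41513): balance=56596

56596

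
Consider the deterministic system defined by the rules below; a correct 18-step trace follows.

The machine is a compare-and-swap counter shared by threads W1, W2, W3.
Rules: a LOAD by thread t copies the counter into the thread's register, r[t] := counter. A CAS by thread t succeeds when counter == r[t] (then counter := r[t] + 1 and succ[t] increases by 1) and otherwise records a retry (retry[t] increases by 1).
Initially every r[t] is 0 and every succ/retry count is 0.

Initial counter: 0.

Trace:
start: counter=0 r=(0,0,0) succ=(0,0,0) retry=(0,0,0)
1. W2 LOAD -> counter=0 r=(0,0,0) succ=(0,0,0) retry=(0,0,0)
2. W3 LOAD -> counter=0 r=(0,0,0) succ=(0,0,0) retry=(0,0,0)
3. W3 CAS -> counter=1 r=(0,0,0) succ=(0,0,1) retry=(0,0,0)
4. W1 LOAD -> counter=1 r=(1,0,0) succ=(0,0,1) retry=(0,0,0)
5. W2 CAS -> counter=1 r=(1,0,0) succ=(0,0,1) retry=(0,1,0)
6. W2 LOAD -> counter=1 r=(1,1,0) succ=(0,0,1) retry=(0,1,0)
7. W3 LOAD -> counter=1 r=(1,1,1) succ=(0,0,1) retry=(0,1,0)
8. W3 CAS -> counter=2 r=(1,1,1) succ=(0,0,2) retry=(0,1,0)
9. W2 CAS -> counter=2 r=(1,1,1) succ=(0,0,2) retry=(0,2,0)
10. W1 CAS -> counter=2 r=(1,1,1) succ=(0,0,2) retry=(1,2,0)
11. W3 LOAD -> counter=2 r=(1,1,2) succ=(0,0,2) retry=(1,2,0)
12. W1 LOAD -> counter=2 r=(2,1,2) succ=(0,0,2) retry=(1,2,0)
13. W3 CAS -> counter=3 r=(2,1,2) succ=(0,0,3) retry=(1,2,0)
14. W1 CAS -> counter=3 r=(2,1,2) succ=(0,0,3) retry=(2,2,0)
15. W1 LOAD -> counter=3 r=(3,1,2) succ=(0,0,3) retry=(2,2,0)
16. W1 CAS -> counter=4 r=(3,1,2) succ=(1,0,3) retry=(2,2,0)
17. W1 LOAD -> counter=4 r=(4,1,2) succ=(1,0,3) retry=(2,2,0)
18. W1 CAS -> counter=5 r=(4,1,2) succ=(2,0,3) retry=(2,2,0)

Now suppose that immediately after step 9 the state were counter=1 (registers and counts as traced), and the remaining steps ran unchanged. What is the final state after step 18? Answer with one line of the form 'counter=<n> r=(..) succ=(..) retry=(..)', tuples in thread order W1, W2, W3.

state after step 9 := counter=1 r=(1,1,1) succ=(0,0,2) retry=(0,2,0)
10. W1 CAS -> counter=2 r=(1,1,1) succ=(1,0,2) retry=(0,2,0)
11. W3 LOAD -> counter=2 r=(1,1,2) succ=(1,0,2) retry=(0,2,0)
12. W1 LOAD -> counter=2 r=(2,1,2) succ=(1,0,2) retry=(0,2,0)
13. W3 CAS -> counter=3 r=(2,1,2) succ=(1,0,3) retry=(0,2,0)
14. W1 CAS -> counter=3 r=(2,1,2) succ=(1,0,3) retry=(1,2,0)
15. W1 LOAD -> counter=3 r=(3,1,2) succ=(1,0,3) retry=(1,2,0)
16. W1 CAS -> counter=4 r=(3,1,2) succ=(2,0,3) retry=(1,2,0)
17. W1 LOAD -> counter=4 r=(4,1,2) succ=(2,0,3) retry=(1,2,0)
18. W1 CAS -> counter=5 r=(4,1,2) succ=(3,0,3) retry=(1,2,0)

counter=5 r=(4,1,2) succ=(3,0,3) retry=(1,2,0)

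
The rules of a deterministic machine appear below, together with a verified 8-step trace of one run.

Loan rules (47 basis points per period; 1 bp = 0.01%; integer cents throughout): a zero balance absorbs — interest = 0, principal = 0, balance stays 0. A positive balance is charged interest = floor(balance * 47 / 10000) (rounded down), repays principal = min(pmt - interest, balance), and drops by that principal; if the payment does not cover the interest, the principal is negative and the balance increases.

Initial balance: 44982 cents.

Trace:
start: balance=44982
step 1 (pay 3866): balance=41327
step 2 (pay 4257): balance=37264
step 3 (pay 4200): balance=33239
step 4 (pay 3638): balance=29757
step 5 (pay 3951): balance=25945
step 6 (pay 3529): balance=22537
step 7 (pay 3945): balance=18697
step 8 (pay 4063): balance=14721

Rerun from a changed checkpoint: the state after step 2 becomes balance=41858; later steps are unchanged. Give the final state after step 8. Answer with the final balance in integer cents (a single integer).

19445

state after step 2 := balance=41858
step 3 (pay 4200): balance=37854
step 4 (pay 3638): balance=34393
step 5 (pay 3951): balance=30603
step 6 (pay 3529): balance=27217
step 7 (pay 3945): balance=23399
step 8 (pay 4063): balance=19445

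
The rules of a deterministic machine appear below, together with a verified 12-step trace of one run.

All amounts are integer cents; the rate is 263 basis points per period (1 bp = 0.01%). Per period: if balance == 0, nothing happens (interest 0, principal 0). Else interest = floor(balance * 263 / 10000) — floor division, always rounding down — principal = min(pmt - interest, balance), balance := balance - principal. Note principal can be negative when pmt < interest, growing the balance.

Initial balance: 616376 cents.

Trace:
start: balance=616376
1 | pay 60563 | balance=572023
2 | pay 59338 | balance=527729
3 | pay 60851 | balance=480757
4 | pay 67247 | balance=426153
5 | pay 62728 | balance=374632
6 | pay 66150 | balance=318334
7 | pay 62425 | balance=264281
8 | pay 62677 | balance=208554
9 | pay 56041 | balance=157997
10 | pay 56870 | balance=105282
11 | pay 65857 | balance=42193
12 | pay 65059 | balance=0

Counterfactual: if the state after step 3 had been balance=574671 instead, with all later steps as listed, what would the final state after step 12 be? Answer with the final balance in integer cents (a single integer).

96876

state after step 3 := balance=574671
4 | pay 67247 | balance=522537
5 | pay 62728 | balance=473551
6 | pay 66150 | balance=419855
7 | pay 62425 | balance=368472
8 | pay 62677 | balance=315485
9 | pay 56041 | balance=267741
10 | pay 56870 | balance=217912
11 | pay 65857 | balance=157786
12 | pay 65059 | balance=96876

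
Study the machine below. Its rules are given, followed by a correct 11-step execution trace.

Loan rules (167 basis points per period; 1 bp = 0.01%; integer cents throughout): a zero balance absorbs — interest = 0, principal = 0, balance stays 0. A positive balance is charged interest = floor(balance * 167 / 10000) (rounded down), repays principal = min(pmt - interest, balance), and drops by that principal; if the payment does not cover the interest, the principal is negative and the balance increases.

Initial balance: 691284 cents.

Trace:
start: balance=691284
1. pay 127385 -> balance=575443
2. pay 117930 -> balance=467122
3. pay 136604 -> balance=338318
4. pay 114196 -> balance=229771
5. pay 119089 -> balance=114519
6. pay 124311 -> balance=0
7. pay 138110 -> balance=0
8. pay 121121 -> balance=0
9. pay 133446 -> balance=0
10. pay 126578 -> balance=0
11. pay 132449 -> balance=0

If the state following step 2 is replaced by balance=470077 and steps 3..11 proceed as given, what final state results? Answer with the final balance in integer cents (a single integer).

state after step 2 := balance=470077
3. pay 136604 -> balance=341323
4. pay 114196 -> balance=232827
5. pay 119089 -> balance=117626
6. pay 124311 -> balance=0
7. pay 138110 -> balance=0
8. pay 121121 -> balance=0
9. pay 133446 -> balance=0
10. pay 126578 -> balance=0
11. pay 132449 -> balance=0

0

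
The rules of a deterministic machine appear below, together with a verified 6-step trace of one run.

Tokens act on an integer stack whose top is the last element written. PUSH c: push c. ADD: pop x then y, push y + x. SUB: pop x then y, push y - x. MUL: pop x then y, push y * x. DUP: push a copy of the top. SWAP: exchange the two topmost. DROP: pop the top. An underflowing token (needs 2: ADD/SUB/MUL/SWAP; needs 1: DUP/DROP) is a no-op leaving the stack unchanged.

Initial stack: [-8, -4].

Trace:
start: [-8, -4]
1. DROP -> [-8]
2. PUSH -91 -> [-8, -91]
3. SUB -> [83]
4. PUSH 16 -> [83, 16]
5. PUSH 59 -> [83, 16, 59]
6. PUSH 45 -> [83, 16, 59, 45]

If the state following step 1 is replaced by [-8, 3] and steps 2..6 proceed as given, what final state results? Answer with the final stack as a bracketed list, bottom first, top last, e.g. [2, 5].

[-8, 94, 16, 59, 45]

state after step 1 := [-8, 3]
2. PUSH -91 -> [-8, 3, -91]
3. SUB -> [-8, 94]
4. PUSH 16 -> [-8, 94, 16]
5. PUSH 59 -> [-8, 94, 16, 59]
6. PUSH 45 -> [-8, 94, 16, 59, 45]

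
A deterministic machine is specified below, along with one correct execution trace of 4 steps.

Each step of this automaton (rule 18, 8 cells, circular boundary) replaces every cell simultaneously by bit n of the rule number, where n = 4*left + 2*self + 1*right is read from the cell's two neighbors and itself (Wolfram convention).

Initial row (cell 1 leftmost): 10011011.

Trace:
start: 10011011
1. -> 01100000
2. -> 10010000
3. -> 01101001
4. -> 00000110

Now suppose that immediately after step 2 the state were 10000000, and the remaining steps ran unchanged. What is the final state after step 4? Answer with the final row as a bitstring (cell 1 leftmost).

state after step 2 := 10000000
3. -> 01000001
4. -> 00100010

00100010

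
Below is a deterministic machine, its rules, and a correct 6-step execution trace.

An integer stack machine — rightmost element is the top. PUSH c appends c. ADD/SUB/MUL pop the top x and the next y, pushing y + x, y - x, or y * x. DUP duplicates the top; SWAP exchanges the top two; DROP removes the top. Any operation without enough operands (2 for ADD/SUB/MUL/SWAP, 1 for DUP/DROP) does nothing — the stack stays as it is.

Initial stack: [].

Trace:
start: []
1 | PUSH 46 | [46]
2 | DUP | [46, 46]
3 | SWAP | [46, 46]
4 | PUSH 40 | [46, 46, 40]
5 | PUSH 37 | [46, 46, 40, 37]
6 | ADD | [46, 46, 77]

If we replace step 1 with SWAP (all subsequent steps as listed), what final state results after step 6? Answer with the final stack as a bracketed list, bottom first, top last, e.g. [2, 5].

[77]

(re-executing from step 1 with the substitution; state before step 1: [])
1 | SWAP | []
2 | DUP | []
3 | SWAP | []
4 | PUSH 40 | [40]
5 | PUSH 37 | [40, 37]
6 | ADD | [77]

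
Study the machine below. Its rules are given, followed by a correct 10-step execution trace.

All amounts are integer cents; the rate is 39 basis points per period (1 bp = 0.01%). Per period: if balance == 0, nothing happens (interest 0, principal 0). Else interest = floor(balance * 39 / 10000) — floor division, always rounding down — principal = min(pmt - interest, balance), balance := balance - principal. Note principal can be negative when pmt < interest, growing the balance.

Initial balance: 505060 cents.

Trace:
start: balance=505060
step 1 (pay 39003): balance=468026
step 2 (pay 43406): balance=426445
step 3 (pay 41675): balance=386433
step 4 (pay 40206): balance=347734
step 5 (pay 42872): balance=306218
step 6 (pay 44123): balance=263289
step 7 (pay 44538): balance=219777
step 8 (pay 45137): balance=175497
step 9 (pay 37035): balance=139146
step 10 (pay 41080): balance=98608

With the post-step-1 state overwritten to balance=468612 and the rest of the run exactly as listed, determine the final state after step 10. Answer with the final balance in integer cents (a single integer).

99214

state after step 1 := balance=468612
step 2 (pay 43406): balance=427033
step 3 (pay 41675): balance=387023
step 4 (pay 40206): balance=348326
step 5 (pay 42872): balance=306812
step 6 (pay 44123): balance=263885
step 7 (pay 44538): balance=220376
step 8 (pay 45137): balance=176098
step 9 (pay 37035): balance=139749
step 10 (pay 41080): balance=99214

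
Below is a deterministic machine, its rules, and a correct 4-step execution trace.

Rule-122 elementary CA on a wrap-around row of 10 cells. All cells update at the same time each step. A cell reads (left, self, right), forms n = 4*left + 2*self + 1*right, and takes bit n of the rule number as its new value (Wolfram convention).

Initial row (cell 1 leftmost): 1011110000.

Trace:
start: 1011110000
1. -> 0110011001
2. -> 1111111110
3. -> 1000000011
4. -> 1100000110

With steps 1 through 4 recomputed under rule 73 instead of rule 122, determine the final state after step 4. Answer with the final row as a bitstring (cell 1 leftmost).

1010010110

(re-executing steps 1..4 under rule 73; state before step 1: 1011110000)
1. -> 0010010110
2. -> 1000000110
3. -> 0011110110
4. -> 1010010110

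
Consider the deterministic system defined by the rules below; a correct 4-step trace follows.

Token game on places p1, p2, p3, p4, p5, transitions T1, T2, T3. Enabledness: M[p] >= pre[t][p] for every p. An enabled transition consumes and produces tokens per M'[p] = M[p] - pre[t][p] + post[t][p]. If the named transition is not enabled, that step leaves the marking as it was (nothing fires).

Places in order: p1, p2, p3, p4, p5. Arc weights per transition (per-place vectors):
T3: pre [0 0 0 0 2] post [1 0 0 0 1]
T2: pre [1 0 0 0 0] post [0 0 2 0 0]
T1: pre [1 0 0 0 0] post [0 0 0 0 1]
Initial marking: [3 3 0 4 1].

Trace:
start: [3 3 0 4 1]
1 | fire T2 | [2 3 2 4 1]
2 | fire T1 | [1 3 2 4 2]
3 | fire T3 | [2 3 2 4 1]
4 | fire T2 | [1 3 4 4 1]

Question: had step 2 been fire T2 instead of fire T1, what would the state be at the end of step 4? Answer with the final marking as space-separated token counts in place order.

(re-executing from step 2 with the substitution; state before step 2: [2 3 2 4 1])
2 | fire T2 | [1 3 4 4 1]
3 | fire T3 | [1 3 4 4 1]
4 | fire T2 | [0 3 6 4 1]

0 3 6 4 1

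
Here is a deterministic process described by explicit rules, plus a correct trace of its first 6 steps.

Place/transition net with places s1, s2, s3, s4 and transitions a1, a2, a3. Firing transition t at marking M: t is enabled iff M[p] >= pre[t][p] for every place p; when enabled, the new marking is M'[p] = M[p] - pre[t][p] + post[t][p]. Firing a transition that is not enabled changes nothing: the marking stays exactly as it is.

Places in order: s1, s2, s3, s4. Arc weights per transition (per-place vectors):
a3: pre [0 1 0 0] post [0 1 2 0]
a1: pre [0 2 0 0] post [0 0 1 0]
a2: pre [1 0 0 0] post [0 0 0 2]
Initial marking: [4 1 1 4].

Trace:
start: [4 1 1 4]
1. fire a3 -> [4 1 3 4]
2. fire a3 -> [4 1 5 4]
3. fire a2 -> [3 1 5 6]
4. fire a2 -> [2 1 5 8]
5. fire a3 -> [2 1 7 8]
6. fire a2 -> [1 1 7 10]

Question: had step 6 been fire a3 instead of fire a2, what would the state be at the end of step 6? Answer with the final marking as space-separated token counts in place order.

2 1 9 8

(re-executing from step 6 with the substitution; state before step 6: [2 1 7 8])
6. fire a3 -> [2 1 9 8]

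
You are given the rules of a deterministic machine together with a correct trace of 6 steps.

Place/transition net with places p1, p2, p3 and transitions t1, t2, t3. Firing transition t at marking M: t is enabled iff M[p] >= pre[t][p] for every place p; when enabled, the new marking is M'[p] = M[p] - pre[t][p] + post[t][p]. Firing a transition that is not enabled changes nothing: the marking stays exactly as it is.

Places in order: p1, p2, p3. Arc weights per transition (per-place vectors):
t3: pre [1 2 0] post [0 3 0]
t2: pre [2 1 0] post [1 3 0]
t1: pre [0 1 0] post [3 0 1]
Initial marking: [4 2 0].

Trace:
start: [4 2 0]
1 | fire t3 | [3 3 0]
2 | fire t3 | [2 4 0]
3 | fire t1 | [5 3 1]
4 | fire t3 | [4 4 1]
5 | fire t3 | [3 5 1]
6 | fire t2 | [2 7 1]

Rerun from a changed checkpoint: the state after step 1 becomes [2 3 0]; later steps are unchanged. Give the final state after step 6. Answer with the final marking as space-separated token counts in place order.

state after step 1 := [2 3 0]
2 | fire t3 | [1 4 0]
3 | fire t1 | [4 3 1]
4 | fire t3 | [3 4 1]
5 | fire t3 | [2 5 1]
6 | fire t2 | [1 7 1]

1 7 1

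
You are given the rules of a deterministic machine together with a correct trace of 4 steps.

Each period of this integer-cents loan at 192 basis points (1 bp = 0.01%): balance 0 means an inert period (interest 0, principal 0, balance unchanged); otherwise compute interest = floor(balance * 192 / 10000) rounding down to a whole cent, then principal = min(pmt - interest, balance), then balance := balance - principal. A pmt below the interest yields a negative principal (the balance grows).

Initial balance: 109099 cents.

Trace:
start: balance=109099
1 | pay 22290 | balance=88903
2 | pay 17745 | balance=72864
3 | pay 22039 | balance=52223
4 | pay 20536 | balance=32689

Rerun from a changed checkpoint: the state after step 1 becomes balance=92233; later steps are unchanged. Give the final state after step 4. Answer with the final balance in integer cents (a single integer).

state after step 1 := balance=92233
2 | pay 17745 | balance=76258
3 | pay 22039 | balance=55683
4 | pay 20536 | balance=36216

36216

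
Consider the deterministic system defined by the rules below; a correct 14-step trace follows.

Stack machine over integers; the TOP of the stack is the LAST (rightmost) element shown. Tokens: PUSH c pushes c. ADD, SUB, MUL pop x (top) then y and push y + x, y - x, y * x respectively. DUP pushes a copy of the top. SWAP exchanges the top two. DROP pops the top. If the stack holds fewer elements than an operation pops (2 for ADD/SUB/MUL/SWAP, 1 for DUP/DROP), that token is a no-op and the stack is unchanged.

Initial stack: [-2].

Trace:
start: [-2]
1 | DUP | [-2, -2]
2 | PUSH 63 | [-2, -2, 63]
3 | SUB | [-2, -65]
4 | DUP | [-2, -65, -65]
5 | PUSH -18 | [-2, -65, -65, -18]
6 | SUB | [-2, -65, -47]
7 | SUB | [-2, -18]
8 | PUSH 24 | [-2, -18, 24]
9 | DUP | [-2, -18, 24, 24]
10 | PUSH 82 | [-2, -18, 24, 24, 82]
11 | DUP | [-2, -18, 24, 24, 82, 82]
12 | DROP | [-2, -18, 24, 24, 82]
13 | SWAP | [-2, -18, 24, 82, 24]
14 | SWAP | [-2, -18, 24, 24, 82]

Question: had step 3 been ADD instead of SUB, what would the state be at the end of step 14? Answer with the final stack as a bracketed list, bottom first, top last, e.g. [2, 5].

[-2, -18, 24, 24, 82]

(re-executing from step 3 with the substitution; state before step 3: [-2, -2, 63])
3 | ADD | [-2, 61]
4 | DUP | [-2, 61, 61]
5 | PUSH -18 | [-2, 61, 61, -18]
6 | SUB | [-2, 61, 79]
7 | SUB | [-2, -18]
8 | PUSH 24 | [-2, -18, 24]
9 | DUP | [-2, -18, 24, 24]
10 | PUSH 82 | [-2, -18, 24, 24, 82]
11 | DUP | [-2, -18, 24, 24, 82, 82]
12 | DROP | [-2, -18, 24, 24, 82]
13 | SWAP | [-2, -18, 24, 82, 24]
14 | SWAP | [-2, -18, 24, 24, 82]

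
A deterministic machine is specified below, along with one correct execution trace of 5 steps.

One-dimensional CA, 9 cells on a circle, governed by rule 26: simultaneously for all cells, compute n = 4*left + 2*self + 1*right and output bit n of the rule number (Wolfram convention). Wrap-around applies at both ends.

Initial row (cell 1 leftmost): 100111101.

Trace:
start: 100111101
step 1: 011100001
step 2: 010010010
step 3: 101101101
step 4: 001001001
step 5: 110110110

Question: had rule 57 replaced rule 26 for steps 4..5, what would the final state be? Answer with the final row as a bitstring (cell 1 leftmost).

110110110

(re-executing steps 4..5 under rule 57; state before step 4: 101101101)
step 4: 011011011
step 5: 110110110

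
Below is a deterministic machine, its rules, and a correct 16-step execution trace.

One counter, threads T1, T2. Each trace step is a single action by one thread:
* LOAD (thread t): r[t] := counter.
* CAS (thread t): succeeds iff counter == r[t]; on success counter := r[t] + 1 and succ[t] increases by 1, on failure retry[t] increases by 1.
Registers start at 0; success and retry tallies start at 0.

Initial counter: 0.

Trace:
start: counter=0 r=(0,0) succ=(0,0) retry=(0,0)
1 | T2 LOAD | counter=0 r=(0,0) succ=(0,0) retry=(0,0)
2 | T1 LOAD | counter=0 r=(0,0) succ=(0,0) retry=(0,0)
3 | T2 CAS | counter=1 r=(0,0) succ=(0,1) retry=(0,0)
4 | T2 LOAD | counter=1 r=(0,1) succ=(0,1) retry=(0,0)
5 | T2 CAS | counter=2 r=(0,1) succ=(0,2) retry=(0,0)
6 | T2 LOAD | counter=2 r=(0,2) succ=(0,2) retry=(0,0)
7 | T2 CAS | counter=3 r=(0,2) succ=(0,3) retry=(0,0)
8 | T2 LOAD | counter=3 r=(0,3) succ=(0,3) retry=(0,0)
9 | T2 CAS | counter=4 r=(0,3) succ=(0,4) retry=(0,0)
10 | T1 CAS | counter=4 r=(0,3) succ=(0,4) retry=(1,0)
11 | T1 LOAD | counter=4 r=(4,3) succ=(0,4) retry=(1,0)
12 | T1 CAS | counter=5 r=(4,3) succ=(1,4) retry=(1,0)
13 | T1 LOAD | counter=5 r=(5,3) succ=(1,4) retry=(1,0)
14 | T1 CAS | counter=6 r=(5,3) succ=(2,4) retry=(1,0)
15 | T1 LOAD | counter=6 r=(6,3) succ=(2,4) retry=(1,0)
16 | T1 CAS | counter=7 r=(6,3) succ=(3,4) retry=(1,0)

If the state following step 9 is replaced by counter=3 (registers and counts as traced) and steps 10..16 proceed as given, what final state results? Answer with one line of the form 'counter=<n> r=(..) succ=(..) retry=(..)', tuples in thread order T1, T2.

counter=6 r=(5,3) succ=(3,4) retry=(1,0)

state after step 9 := counter=3 r=(0,3) succ=(0,4) retry=(0,0)
10 | T1 CAS | counter=3 r=(0,3) succ=(0,4) retry=(1,0)
11 | T1 LOAD | counter=3 r=(3,3) succ=(0,4) retry=(1,0)
12 | T1 CAS | counter=4 r=(3,3) succ=(1,4) retry=(1,0)
13 | T1 LOAD | counter=4 r=(4,3) succ=(1,4) retry=(1,0)
14 | T1 CAS | counter=5 r=(4,3) succ=(2,4) retry=(1,0)
15 | T1 LOAD | counter=5 r=(5,3) succ=(2,4) retry=(1,0)
16 | T1 CAS | counter=6 r=(5,3) succ=(3,4) retry=(1,0)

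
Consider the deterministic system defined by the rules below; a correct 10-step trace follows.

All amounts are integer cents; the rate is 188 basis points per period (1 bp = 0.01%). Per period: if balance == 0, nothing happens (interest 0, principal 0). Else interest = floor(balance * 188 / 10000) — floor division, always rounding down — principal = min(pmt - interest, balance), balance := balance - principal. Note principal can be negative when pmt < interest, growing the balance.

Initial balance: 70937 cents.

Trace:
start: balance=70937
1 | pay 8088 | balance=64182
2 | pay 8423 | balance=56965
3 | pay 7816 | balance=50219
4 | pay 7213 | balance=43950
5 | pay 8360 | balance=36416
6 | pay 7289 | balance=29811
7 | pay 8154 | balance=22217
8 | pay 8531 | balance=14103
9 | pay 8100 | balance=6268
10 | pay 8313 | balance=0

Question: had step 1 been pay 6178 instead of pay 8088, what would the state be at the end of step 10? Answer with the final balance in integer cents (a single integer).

331

(re-executing from step 1 with the substitution; state before step 1: balance=70937)
1 | pay 6178 | balance=66092
2 | pay 8423 | balance=58911
3 | pay 7816 | balance=52202
4 | pay 7213 | balance=45970
5 | pay 8360 | balance=38474
6 | pay 7289 | balance=31908
7 | pay 8154 | balance=24353
8 | pay 8531 | balance=16279
9 | pay 8100 | balance=8485
10 | pay 8313 | balance=331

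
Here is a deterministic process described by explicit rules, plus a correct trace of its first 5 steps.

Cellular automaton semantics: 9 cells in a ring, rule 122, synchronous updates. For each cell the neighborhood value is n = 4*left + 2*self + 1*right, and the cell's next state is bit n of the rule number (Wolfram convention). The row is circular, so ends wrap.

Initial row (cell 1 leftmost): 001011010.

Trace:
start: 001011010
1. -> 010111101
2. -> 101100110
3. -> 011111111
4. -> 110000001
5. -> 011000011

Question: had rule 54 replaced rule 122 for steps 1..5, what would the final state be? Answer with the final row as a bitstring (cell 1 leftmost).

010000001

(re-executing steps 1..5 under rule 54; state before step 1: 001011010)
1. -> 011100111
2. -> 100011000
3. -> 110100101
4. -> 001111110
5. -> 010000001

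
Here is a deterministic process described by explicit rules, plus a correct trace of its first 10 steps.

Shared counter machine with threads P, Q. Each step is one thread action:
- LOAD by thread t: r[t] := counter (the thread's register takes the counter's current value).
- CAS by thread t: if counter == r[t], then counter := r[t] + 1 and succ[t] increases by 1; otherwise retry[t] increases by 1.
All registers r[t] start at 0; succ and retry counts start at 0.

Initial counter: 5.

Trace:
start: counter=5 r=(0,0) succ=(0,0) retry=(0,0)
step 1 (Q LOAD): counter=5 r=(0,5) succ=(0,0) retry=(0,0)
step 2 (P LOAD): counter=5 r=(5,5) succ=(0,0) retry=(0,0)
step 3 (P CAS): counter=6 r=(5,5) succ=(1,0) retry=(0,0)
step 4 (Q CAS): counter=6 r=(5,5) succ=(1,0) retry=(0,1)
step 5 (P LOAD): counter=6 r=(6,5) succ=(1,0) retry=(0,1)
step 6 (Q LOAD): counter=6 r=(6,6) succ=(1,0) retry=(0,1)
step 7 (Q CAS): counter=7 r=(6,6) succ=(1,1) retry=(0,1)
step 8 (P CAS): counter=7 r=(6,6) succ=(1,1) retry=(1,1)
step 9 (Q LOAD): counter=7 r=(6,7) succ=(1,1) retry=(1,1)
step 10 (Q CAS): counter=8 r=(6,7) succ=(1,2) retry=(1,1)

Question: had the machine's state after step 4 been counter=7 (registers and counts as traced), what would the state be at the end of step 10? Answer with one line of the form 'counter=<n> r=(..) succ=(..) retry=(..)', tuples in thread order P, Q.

state after step 4 := counter=7 r=(5,5) succ=(1,0) retry=(0,1)
step 5 (P LOAD): counter=7 r=(7,5) succ=(1,0) retry=(0,1)
step 6 (Q LOAD): counter=7 r=(7,7) succ=(1,0) retry=(0,1)
step 7 (Q CAS): counter=8 r=(7,7) succ=(1,1) retry=(0,1)
step 8 (P CAS): counter=8 r=(7,7) succ=(1,1) retry=(1,1)
step 9 (Q LOAD): counter=8 r=(7,8) succ=(1,1) retry=(1,1)
step 10 (Q CAS): counter=9 r=(7,8) succ=(1,2) retry=(1,1)

counter=9 r=(7,8) succ=(1,2) retry=(1,1)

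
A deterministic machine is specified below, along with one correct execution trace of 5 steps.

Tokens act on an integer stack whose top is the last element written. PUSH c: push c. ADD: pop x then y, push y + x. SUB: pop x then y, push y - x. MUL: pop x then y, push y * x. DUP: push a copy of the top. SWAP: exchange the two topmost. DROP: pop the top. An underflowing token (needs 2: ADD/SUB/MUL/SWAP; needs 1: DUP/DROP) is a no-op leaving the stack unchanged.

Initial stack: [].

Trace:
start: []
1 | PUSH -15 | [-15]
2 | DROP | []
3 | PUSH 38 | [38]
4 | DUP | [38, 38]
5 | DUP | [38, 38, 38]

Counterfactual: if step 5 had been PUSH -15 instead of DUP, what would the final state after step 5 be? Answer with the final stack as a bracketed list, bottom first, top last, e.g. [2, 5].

[38, 38, -15]

(re-executing from step 5 with the substitution; state before step 5: [38, 38])
5 | PUSH -15 | [38, 38, -15]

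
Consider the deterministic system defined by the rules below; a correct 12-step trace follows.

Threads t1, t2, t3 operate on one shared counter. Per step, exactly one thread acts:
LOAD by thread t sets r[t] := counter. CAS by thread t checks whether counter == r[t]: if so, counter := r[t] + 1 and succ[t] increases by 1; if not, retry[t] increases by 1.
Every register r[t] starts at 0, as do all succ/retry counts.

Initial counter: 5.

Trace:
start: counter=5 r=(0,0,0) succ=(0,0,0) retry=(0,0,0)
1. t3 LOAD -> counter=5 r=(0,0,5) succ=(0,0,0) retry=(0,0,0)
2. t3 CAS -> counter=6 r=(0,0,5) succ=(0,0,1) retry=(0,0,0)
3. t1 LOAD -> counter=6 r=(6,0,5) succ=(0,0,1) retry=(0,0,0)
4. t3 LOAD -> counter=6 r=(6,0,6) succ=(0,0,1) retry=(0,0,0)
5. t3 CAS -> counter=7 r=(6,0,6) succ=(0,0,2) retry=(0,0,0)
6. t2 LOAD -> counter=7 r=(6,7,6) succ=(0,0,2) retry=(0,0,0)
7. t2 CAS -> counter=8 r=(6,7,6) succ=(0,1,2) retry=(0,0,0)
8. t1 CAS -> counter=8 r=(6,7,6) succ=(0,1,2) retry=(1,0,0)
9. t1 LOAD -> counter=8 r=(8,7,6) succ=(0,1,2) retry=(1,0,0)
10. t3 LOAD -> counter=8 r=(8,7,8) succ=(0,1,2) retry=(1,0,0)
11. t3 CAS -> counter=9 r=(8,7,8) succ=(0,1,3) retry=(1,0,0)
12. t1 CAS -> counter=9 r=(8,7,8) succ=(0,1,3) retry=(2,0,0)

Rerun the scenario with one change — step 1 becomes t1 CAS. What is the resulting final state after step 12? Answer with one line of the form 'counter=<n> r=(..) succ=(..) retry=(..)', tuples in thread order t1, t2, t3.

counter=8 r=(7,6,7) succ=(0,1,2) retry=(3,0,1)

(re-executing from step 1 with the substitution; state before step 1: counter=5 r=(0,0,0) succ=(0,0,0) retry=(0,0,0))
1. t1 CAS -> counter=5 r=(0,0,0) succ=(0,0,0) retry=(1,0,0)
2. t3 CAS -> counter=5 r=(0,0,0) succ=(0,0,0) retry=(1,0,1)
3. t1 LOAD -> counter=5 r=(5,0,0) succ=(0,0,0) retry=(1,0,1)
4. t3 LOAD -> counter=5 r=(5,0,5) succ=(0,0,0) retry=(1,0,1)
5. t3 CAS -> counter=6 r=(5,0,5) succ=(0,0,1) retry=(1,0,1)
6. t2 LOAD -> counter=6 r=(5,6,5) succ=(0,0,1) retry=(1,0,1)
7. t2 CAS -> counter=7 r=(5,6,5) succ=(0,1,1) retry=(1,0,1)
8. t1 CAS -> counter=7 r=(5,6,5) succ=(0,1,1) retry=(2,0,1)
9. t1 LOAD -> counter=7 r=(7,6,5) succ=(0,1,1) retry=(2,0,1)
10. t3 LOAD -> counter=7 r=(7,6,7) succ=(0,1,1) retry=(2,0,1)
11. t3 CAS -> counter=8 r=(7,6,7) succ=(0,1,2) retry=(2,0,1)
12. t1 CAS -> counter=8 r=(7,6,7) succ=(0,1,2) retry=(3,0,1)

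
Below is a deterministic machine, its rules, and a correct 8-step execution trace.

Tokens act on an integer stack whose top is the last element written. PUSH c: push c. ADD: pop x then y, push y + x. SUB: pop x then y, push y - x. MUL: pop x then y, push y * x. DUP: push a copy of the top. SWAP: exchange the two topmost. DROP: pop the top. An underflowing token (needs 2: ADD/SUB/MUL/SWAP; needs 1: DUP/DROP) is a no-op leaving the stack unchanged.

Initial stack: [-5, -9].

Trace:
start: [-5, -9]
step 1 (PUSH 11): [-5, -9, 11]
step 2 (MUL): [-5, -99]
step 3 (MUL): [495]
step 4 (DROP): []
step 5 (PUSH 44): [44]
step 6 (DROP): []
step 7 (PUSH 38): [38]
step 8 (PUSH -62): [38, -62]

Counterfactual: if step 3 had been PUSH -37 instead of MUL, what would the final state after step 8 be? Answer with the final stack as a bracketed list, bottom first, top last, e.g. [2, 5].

[-5, -99, 38, -62]

(re-executing from step 3 with the substitution; state before step 3: [-5, -99])
step 3 (PUSH -37): [-5, -99, -37]
step 4 (DROP): [-5, -99]
step 5 (PUSH 44): [-5, -99, 44]
step 6 (DROP): [-5, -99]
step 7 (PUSH 38): [-5, -99, 38]
step 8 (PUSH -62): [-5, -99, 38, -62]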